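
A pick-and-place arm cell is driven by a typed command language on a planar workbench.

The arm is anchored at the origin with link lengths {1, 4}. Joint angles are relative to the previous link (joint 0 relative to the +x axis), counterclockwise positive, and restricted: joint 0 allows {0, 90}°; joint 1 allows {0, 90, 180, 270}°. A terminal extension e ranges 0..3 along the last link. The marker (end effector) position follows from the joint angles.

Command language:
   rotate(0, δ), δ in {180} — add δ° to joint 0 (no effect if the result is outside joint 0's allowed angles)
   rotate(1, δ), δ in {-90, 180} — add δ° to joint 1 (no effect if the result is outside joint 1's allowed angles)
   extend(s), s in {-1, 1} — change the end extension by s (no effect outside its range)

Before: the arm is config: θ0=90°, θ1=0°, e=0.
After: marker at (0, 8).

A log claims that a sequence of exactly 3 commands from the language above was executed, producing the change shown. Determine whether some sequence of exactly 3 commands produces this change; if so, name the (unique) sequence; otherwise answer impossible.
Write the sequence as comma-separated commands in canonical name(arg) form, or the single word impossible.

extend(1), extend(1), extend(1)

initial: config: θ0=90°, θ1=0°, e=0
[1] after extend(1): config: θ0=90°, θ1=0°, e=1
[2] after extend(1): config: θ0=90°, θ1=0°, e=2
[3] after extend(1): config: θ0=90°, θ1=0°, e=3
all 125 alternatives checked — unique.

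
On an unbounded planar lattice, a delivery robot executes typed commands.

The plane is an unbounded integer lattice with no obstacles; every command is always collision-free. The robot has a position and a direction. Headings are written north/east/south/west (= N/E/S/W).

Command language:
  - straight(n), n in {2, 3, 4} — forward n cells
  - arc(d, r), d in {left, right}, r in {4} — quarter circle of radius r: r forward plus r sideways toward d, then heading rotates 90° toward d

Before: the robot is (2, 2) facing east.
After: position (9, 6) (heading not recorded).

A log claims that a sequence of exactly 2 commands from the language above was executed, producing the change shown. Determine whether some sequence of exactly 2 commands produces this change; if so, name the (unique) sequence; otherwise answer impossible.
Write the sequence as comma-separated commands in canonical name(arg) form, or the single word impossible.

key: order matters: swapping straight(3) and arc(left, 4) lands elsewhere
t0: (2, 2) facing east
step 1 (straight(3)): (5, 2) facing east
step 2 (arc(left, 4)): (9, 6) facing north
no other 2-command option fits: unique.

straight(3), arc(left, 4)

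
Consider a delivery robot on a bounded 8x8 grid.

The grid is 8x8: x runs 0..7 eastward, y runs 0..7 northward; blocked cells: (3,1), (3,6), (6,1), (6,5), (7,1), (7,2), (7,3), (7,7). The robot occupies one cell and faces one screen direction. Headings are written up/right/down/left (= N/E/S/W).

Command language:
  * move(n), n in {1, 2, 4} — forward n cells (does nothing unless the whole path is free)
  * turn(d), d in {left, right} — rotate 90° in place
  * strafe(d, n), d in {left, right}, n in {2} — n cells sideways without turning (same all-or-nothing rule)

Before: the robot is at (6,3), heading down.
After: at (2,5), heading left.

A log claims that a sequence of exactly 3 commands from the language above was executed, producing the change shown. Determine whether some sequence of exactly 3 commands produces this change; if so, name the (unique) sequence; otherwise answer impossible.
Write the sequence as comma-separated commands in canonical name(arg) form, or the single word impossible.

turn(right), move(4), strafe(right, 2)

key: order matters: swapping turn(right) and strafe(right, 2) lands elsewhere
initial: at (6,3), heading down
t=1 turn(right) ⇒ at (6,3), heading left
t=2 move(4) ⇒ at (2,3), heading left
t=3 strafe(right, 2) ⇒ at (2,5), heading left
all 343 alternatives checked — unique.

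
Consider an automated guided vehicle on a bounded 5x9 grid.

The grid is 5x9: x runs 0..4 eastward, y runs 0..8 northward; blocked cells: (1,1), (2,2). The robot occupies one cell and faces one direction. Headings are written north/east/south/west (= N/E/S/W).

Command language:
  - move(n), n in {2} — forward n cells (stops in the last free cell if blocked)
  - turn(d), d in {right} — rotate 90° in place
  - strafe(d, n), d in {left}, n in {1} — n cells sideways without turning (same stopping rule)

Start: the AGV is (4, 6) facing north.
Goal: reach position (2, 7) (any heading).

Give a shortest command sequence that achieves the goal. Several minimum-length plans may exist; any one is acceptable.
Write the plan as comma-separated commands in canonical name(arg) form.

strafe(left, 1), strafe(left, 1), turn(right), strafe(left, 1)

begin: (4, 6) facing north
t=1 strafe(left, 1) ⇒ (3, 6) facing north
t=2 strafe(left, 1) ⇒ (2, 6) facing north
t=3 turn(right) ⇒ (2, 6) facing east
t=4 strafe(left, 1) ⇒ (2, 7) facing east
nothing shorter than 4 reaches the goal.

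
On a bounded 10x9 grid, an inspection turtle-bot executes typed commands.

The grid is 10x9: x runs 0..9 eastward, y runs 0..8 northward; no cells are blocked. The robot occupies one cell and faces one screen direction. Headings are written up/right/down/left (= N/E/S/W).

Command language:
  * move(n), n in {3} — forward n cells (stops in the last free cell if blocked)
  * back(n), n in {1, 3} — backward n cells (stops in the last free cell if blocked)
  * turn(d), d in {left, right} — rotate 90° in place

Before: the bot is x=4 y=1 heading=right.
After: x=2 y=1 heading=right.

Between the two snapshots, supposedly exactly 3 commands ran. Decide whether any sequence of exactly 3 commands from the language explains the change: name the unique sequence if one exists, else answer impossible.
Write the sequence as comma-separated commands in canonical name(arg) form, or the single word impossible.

impossible

no 3-step route produces this change.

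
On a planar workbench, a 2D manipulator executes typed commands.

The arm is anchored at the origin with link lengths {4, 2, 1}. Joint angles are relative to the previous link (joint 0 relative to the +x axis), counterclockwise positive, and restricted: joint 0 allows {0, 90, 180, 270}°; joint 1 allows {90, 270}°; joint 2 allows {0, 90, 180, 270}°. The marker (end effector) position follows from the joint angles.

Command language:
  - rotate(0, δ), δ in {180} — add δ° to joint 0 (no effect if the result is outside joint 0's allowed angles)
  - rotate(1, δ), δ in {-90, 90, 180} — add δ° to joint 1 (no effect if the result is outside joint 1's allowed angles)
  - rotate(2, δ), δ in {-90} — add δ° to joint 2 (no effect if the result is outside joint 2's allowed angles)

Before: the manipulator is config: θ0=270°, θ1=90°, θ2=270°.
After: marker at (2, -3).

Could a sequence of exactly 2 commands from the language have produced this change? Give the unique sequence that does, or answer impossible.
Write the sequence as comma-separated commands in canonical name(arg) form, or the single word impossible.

start: config: θ0=270°, θ1=90°, θ2=270°
step 1 (rotate(2, -90)): config: θ0=270°, θ1=90°, θ2=180°
step 2 (rotate(2, -90)): config: θ0=270°, θ1=90°, θ2=90°
no rival 2-sequence matches.

rotate(2, -90), rotate(2, -90)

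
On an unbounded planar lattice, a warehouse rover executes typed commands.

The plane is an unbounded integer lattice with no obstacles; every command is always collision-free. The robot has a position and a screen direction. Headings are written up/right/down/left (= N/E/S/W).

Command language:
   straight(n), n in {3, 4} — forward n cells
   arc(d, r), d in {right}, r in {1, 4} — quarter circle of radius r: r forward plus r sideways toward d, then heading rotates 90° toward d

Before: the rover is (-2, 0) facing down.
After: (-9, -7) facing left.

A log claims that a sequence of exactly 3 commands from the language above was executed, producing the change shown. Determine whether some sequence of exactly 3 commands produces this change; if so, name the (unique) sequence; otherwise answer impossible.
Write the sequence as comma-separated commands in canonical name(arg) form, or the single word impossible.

key: cell and facing (now W) both changed — the 3 commands mix motion and turning
begin: (-2, 0) facing down
step 1 (straight(3)): (-2, -3) facing down
step 2 (arc(right, 4)): (-6, -7) facing left
step 3 (straight(3)): (-9, -7) facing left
no rival 3-sequence matches.

straight(3), arc(right, 4), straight(3)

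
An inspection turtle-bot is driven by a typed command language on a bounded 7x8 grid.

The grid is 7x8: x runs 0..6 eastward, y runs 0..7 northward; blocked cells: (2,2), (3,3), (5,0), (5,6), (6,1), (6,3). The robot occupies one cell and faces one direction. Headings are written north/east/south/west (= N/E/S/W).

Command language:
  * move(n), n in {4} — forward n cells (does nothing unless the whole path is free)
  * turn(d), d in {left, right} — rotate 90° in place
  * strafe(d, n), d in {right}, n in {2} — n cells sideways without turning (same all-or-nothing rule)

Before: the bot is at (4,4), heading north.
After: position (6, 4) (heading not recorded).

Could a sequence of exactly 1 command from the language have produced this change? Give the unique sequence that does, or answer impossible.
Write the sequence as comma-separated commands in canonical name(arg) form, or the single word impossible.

start: at (4,4), heading north
1. strafe(right, 2) → at (6,4), heading north
all 4 alternatives checked — unique.

strafe(right, 2)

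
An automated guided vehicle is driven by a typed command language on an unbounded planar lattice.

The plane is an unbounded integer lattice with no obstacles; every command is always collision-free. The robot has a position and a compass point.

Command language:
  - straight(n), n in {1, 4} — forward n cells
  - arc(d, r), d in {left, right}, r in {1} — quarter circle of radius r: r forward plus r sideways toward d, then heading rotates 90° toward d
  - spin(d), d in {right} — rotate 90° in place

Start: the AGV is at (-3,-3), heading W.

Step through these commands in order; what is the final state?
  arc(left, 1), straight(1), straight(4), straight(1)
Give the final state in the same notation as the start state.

t0: at (-3,-3), heading W
step 1 (arc(left, 1)): at (-4,-4), heading S
step 2 (straight(1)): at (-4,-5), heading S
step 3 (straight(4)): at (-4,-9), heading S
step 4 (straight(1)): at (-4,-10), heading S

at (-4,-10), heading S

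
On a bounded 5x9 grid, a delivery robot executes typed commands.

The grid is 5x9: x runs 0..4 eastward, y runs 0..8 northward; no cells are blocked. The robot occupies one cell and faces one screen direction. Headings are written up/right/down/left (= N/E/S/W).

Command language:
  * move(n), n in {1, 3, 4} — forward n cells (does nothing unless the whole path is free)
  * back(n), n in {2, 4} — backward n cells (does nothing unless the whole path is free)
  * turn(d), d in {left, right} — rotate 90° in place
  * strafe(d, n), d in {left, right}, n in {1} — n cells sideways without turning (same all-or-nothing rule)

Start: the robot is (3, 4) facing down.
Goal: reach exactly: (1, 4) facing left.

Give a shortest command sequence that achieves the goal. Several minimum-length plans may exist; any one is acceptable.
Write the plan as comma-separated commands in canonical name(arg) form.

t0: (3, 4) facing down
[1] after strafe(right, 1): (2, 4) facing down
[2] after strafe(right, 1): (1, 4) facing down
[3] after turn(right): (1, 4) facing left
no 2-step plan works, so 3 is optimal.

strafe(right, 1), strafe(right, 1), turn(right)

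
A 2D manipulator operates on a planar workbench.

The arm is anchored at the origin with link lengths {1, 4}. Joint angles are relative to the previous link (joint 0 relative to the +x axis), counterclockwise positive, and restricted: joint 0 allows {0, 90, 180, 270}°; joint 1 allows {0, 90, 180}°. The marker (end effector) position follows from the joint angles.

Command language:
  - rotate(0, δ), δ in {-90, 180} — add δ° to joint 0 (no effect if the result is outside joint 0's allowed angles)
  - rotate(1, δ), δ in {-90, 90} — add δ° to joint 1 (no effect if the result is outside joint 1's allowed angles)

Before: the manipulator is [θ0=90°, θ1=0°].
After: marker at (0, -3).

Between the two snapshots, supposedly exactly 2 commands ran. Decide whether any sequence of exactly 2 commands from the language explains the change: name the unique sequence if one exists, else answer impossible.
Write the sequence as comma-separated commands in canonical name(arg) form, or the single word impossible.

rotate(1, 90), rotate(1, 90)

start: [θ0=90°, θ1=0°]
1. rotate(1, 90) → [θ0=90°, θ1=90°]
2. rotate(1, 90) → [θ0=90°, θ1=180°]
no rival 2-sequence matches.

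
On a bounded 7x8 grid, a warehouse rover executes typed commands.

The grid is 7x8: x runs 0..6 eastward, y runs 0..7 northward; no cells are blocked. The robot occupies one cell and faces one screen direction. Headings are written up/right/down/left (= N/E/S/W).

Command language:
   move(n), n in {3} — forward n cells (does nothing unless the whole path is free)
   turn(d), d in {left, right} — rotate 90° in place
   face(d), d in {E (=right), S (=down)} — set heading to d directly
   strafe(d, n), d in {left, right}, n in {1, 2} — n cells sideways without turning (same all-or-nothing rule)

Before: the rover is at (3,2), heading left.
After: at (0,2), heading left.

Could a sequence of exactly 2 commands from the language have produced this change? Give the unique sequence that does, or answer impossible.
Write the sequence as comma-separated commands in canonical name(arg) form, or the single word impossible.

key: the second move(3) would leave the grid, so it does nothing
t0: at (3,2), heading left
t=1 move(3) ⇒ at (0,2), heading left
t=2 move(3) ⇒ at (0,2), heading left
uniquely the one of 81 2-step routes that fits.

move(3), move(3)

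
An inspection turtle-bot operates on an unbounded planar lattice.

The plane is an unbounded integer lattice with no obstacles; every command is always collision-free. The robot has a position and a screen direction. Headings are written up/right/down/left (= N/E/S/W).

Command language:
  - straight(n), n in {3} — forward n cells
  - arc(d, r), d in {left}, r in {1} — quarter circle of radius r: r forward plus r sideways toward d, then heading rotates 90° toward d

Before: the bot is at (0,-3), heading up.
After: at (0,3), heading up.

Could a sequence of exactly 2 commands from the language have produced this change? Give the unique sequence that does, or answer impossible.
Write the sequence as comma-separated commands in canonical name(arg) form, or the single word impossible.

key: heading stays N — no command in the sequence turns
begin: at (0,-3), heading up
[1] after straight(3): at (0,0), heading up
[2] after straight(3): at (0,3), heading up
uniquely the one of 4 2-step routes that fits.

straight(3), straight(3)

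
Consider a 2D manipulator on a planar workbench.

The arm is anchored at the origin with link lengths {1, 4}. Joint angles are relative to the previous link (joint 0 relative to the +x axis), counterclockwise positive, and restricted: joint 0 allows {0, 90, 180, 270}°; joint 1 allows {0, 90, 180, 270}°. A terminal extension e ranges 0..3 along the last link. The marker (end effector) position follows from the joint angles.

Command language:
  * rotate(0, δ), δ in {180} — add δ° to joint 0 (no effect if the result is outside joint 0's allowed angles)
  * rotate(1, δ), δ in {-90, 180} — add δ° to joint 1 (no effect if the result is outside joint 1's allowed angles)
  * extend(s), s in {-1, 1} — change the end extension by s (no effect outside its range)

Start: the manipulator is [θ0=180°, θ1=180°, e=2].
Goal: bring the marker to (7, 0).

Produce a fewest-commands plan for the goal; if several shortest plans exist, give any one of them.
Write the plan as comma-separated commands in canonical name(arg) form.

initial: [θ0=180°, θ1=180°, e=2]
t=1 rotate(1, 180) ⇒ [θ0=180°, θ1=0°, e=2]
t=2 rotate(0, 180) ⇒ [θ0=0°, θ1=0°, e=2]
shorter routes all fall short; 2 is best.

rotate(1, 180), rotate(0, 180)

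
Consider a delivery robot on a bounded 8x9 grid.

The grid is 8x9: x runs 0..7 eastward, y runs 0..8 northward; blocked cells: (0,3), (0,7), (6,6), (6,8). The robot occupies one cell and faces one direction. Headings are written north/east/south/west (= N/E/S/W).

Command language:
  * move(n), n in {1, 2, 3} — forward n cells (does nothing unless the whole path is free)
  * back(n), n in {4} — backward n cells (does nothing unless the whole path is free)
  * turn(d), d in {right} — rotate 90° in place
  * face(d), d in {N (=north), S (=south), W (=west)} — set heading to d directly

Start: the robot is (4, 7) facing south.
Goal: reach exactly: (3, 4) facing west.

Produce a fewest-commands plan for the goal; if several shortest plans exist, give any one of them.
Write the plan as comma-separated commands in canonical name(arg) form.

initial: (4, 7) facing south
step 1 (move(3)): (4, 4) facing south
step 2 (turn(right)): (4, 4) facing west
step 3 (move(1)): (3, 4) facing west
minimal: 3 command(s), checked below 3.

move(3), turn(right), move(1)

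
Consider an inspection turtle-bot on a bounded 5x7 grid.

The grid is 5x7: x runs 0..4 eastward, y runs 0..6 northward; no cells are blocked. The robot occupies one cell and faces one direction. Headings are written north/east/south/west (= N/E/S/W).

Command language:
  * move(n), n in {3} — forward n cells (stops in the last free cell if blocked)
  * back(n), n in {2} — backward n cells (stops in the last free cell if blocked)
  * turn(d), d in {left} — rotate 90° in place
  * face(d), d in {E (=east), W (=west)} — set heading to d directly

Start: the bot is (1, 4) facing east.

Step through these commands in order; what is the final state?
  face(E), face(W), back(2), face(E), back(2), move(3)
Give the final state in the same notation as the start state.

(4, 4) facing east

t0: (1, 4) facing east
1. face(E) → (1, 4) facing east
2. face(W) → (1, 4) facing west
3. back(2) → (3, 4) facing west
4. face(E) → (3, 4) facing east
5. back(2) → (1, 4) facing east
6. move(3) → (4, 4) facing east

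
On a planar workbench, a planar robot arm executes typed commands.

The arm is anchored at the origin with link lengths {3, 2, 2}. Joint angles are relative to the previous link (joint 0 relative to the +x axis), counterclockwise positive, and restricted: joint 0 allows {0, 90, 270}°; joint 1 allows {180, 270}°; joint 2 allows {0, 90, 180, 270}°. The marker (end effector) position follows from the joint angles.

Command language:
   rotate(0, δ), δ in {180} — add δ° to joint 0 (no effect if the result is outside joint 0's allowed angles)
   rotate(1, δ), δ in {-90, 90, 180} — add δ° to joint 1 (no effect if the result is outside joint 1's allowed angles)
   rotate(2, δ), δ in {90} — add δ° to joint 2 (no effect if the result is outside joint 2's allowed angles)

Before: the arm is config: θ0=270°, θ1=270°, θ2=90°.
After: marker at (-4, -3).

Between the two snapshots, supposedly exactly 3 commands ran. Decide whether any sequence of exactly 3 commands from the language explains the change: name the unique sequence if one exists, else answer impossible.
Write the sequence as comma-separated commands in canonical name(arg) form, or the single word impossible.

rotate(2, 90), rotate(2, 90), rotate(2, 90)

from: config: θ0=270°, θ1=270°, θ2=90°
1. rotate(2, 90) → config: θ0=270°, θ1=270°, θ2=180°
2. rotate(2, 90) → config: θ0=270°, θ1=270°, θ2=270°
3. rotate(2, 90) → config: θ0=270°, θ1=270°, θ2=0°
no rival 3-sequence matches.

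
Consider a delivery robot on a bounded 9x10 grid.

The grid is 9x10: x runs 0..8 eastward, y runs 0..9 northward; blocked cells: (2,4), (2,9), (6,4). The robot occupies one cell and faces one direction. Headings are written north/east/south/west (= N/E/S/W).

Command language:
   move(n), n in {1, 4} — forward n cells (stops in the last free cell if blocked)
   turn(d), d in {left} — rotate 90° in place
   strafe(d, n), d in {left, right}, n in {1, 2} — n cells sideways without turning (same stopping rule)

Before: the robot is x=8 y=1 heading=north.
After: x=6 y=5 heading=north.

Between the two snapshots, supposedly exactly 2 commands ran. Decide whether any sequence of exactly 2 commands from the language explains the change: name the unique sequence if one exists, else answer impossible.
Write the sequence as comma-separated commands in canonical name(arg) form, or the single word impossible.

key: still facing N at the end — nothing in the sequence rotates
t0: x=8 y=1 heading=north
step 1 (move(4)): x=8 y=5 heading=north
step 2 (strafe(left, 2)): x=6 y=5 heading=north
all 49 alternatives checked — unique.

move(4), strafe(left, 2)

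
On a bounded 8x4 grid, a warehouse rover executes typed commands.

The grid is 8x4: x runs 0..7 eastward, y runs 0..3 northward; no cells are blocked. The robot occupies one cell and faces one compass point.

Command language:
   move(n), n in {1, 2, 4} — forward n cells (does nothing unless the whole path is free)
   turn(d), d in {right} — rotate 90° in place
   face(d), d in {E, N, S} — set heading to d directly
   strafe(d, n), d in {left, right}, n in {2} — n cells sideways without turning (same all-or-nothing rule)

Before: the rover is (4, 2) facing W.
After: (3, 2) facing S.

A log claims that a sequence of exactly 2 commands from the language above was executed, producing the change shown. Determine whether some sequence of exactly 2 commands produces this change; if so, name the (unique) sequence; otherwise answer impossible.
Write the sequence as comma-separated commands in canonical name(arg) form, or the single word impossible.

key: cell and facing (now S) both changed — the 2 commands mix motion and turning
t0: (4, 2) facing W
[1] after move(1): (3, 2) facing W
[2] after face(S): (3, 2) facing S
uniquely the one of 81 2-step routes that fits.

move(1), face(S)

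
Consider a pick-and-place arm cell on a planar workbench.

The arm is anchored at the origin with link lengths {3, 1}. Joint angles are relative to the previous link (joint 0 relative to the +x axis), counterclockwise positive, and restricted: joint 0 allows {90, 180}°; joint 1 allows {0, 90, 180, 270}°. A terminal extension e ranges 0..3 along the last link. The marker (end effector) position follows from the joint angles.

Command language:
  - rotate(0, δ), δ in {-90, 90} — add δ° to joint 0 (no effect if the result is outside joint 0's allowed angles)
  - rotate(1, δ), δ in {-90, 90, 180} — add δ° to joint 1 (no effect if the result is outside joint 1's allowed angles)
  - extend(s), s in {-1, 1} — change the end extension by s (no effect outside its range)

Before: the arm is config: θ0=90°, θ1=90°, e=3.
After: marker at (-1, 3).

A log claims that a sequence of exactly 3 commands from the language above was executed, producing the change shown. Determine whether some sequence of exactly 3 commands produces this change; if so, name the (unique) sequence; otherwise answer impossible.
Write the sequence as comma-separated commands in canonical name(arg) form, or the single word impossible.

start: config: θ0=90°, θ1=90°, e=3
[1] after extend(-1): config: θ0=90°, θ1=90°, e=2
[2] after extend(-1): config: θ0=90°, θ1=90°, e=1
[3] after extend(-1): config: θ0=90°, θ1=90°, e=0
all 343 alternatives checked — unique.

extend(-1), extend(-1), extend(-1)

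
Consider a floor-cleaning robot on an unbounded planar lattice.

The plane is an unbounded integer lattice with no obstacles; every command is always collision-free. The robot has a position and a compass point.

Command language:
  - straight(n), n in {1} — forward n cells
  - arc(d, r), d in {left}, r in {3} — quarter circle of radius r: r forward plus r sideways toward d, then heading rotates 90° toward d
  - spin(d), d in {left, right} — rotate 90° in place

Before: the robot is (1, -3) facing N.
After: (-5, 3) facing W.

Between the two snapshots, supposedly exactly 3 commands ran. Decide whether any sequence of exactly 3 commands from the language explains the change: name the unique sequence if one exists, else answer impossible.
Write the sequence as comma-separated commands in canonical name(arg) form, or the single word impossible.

arc(left, 3), spin(right), arc(left, 3)

key: cell and facing (now W) both changed — the 3 commands mix motion and turning
begin: (1, -3) facing N
[1] after arc(left, 3): (-2, 0) facing W
[2] after spin(right): (-2, 0) facing N
[3] after arc(left, 3): (-5, 3) facing W
no rival 3-sequence matches.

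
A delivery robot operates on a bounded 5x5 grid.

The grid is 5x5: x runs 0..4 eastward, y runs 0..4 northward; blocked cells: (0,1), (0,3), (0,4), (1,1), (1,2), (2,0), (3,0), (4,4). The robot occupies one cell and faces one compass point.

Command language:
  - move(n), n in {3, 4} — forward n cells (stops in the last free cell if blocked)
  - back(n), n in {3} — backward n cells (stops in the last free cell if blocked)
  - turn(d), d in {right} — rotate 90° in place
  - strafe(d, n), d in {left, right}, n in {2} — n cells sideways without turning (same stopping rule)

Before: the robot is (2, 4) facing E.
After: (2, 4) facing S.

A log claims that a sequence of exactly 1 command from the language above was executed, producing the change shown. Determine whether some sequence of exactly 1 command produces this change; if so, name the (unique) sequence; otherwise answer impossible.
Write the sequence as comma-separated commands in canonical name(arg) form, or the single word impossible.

key: (2,4) unchanged — the single command moves nothing
t0: (2, 4) facing E
1. turn(right) → (2, 4) facing S
no other 1-command option fits: unique.

turn(right)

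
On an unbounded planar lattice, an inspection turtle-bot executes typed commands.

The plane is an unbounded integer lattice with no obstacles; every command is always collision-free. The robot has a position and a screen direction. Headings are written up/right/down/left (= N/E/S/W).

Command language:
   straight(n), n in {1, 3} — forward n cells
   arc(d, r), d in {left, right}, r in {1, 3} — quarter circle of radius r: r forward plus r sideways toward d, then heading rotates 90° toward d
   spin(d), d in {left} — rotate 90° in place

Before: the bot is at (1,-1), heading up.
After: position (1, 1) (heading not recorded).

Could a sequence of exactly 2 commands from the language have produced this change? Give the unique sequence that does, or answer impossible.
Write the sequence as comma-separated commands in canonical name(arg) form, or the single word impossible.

begin: at (1,-1), heading up
t=1 straight(1) ⇒ at (1,0), heading up
t=2 straight(1) ⇒ at (1,1), heading up
all 49 alternatives checked — unique.

straight(1), straight(1)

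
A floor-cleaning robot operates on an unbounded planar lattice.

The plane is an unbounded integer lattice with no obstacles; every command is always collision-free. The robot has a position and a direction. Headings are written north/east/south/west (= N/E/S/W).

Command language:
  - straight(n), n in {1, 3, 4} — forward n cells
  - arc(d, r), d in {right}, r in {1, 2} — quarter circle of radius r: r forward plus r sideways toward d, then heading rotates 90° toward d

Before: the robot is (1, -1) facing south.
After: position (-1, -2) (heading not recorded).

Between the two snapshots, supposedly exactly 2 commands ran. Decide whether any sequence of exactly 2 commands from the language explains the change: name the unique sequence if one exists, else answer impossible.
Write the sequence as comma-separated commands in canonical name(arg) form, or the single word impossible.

arc(right, 1), straight(1)

key: running straight(1) before arc(right, 1) would end elsewhere — order is forced
from: (1, -1) facing south
t=1 arc(right, 1) ⇒ (0, -2) facing west
t=2 straight(1) ⇒ (-1, -2) facing west
no other 2-command option fits: unique.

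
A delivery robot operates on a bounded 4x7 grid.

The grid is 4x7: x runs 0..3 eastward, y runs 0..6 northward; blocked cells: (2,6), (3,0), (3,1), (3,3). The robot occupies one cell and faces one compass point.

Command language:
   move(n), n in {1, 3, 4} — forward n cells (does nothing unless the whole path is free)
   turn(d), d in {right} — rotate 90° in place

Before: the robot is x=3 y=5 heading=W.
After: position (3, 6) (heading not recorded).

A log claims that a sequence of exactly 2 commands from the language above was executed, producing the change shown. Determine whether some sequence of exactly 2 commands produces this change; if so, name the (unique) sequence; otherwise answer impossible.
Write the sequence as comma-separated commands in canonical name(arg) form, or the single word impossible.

key: running move(1) before turn(right) would end elsewhere — order is forced
from: x=3 y=5 heading=W
t=1 turn(right) ⇒ x=3 y=5 heading=N
t=2 move(1) ⇒ x=3 y=6 heading=N
all 16 alternatives checked — unique.

turn(right), move(1)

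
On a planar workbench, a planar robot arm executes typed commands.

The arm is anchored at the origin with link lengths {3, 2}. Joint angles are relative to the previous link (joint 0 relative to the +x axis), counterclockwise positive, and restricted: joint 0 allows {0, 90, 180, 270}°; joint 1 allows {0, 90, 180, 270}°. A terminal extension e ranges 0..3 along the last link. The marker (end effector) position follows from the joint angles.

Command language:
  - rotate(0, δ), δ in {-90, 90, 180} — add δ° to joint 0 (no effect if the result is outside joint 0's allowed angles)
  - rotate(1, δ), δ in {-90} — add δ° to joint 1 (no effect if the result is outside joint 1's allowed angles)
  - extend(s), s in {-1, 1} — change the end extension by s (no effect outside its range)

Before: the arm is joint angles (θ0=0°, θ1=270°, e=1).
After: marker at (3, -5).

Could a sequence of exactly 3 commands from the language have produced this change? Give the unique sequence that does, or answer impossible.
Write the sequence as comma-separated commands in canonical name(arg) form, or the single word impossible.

begin: joint angles (θ0=0°, θ1=270°, e=1)
t=1 extend(1) ⇒ joint angles (θ0=0°, θ1=270°, e=2)
t=2 extend(1) ⇒ joint angles (θ0=0°, θ1=270°, e=3)
t=3 extend(1) ⇒ joint angles (θ0=0°, θ1=270°, e=3)
uniquely the one of 216 3-step routes that fits.

extend(1), extend(1), extend(1)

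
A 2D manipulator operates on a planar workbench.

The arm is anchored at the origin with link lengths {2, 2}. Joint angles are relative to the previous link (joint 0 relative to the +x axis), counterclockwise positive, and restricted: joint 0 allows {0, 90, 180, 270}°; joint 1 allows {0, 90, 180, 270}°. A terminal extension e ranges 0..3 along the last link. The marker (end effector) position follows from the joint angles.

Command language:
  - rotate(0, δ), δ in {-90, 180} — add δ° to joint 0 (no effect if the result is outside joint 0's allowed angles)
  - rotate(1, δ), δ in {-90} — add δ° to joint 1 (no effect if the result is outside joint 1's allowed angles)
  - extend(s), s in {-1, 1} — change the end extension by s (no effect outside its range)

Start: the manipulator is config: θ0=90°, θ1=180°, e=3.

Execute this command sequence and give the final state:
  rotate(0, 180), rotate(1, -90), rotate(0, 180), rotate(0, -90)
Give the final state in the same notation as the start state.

config: θ0=0°, θ1=90°, e=3

from: config: θ0=90°, θ1=180°, e=3
[1] after rotate(0, 180): config: θ0=270°, θ1=180°, e=3
[2] after rotate(1, -90): config: θ0=270°, θ1=90°, e=3
[3] after rotate(0, 180): config: θ0=90°, θ1=90°, e=3
[4] after rotate(0, -90): config: θ0=0°, θ1=90°, e=3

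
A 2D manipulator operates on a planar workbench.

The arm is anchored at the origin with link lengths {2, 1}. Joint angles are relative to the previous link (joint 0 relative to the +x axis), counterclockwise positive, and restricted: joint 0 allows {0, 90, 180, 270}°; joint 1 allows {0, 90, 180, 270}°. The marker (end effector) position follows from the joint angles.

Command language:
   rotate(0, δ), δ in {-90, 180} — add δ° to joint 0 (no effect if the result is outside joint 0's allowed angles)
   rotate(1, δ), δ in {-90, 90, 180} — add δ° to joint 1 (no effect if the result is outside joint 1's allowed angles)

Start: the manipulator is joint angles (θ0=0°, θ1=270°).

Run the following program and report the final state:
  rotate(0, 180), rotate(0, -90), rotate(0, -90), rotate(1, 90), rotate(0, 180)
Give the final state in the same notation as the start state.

joint angles (θ0=180°, θ1=0°)

begin: joint angles (θ0=0°, θ1=270°)
step 1 (rotate(0, 180)): joint angles (θ0=180°, θ1=270°)
step 2 (rotate(0, -90)): joint angles (θ0=90°, θ1=270°)
step 3 (rotate(0, -90)): joint angles (θ0=0°, θ1=270°)
step 4 (rotate(1, 90)): joint angles (θ0=0°, θ1=0°)
step 5 (rotate(0, 180)): joint angles (θ0=180°, θ1=0°)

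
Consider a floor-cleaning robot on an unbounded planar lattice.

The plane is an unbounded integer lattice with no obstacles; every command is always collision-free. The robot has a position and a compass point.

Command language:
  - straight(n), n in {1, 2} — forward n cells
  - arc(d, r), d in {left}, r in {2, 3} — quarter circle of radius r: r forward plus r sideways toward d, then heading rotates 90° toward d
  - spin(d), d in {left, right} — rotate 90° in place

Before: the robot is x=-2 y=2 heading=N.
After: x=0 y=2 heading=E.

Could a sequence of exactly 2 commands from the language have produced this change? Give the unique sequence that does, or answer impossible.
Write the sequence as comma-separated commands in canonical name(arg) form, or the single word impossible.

key: order matters: swapping spin(right) and straight(2) lands elsewhere
initial: x=-2 y=2 heading=N
step 1 (spin(right)): x=-2 y=2 heading=E
step 2 (straight(2)): x=0 y=2 heading=E
no rival 2-sequence matches.

spin(right), straight(2)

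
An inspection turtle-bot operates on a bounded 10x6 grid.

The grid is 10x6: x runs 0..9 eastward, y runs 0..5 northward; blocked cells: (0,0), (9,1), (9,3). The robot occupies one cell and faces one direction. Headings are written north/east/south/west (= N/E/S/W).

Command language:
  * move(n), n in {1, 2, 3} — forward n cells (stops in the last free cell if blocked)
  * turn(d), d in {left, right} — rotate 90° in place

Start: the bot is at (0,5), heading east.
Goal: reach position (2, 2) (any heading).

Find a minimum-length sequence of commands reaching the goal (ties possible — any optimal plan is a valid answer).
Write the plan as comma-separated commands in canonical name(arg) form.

begin: at (0,5), heading east
t=1 move(2) ⇒ at (2,5), heading east
t=2 turn(right) ⇒ at (2,5), heading south
t=3 move(3) ⇒ at (2,2), heading south
no 2-step plan works, so 3 is optimal.

move(2), turn(right), move(3)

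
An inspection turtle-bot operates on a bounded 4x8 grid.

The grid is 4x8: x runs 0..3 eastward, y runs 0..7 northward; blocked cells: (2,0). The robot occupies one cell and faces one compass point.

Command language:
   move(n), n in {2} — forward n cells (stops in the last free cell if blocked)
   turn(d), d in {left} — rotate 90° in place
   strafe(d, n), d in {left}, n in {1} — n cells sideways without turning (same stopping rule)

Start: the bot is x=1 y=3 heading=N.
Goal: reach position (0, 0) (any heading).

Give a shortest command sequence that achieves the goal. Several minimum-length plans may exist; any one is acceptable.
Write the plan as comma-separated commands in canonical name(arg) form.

begin: x=1 y=3 heading=N
t=1 turn(left) ⇒ x=1 y=3 heading=W
t=2 move(2) ⇒ x=0 y=3 heading=W
t=3 turn(left) ⇒ x=0 y=3 heading=S
t=4 move(2) ⇒ x=0 y=1 heading=S
t=5 move(2) ⇒ x=0 y=0 heading=S
nothing shorter than 5 reaches the goal.

turn(left), move(2), turn(left), move(2), move(2)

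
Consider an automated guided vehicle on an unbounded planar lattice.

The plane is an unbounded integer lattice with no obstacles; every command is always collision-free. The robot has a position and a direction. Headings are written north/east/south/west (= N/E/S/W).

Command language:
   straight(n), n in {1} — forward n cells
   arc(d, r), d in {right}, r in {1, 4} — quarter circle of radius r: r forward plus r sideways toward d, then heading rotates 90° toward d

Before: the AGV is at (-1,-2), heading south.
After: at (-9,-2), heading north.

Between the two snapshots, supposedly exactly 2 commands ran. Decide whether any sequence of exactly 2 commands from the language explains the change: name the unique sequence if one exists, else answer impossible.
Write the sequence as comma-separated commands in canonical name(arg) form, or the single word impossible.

arc(right, 4), arc(right, 4)

key: cell and facing (now N) both changed — the 2 commands mix motion and turning
from: at (-1,-2), heading south
t=1 arc(right, 4) ⇒ at (-5,-6), heading west
t=2 arc(right, 4) ⇒ at (-9,-2), heading north
uniquely the one of 9 2-step routes that fits.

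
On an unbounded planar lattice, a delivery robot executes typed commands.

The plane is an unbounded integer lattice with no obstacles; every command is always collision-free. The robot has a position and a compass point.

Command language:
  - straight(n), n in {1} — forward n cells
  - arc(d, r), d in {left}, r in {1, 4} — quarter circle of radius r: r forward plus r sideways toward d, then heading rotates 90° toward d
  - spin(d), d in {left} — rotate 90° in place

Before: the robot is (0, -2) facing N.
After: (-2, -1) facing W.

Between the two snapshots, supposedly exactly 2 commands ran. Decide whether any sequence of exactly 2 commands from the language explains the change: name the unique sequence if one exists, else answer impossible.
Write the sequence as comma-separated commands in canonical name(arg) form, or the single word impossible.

key: running straight(1) before arc(left, 1) would end elsewhere — order is forced
from: (0, -2) facing N
step 1 (arc(left, 1)): (-1, -1) facing W
step 2 (straight(1)): (-2, -1) facing W
all 16 alternatives checked — unique.

arc(left, 1), straight(1)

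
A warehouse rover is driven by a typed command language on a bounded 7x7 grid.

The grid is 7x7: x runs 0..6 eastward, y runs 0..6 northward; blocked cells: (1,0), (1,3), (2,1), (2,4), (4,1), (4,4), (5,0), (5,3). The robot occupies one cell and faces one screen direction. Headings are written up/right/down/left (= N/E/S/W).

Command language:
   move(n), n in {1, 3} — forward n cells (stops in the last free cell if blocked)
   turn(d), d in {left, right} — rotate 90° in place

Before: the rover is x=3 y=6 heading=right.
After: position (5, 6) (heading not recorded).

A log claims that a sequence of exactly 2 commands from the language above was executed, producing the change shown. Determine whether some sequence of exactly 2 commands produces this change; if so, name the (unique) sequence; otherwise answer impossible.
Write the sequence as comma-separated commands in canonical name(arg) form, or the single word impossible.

move(1), move(1)

from: x=3 y=6 heading=right
t=1 move(1) ⇒ x=4 y=6 heading=right
t=2 move(1) ⇒ x=5 y=6 heading=right
uniquely the one of 16 2-step routes that fits.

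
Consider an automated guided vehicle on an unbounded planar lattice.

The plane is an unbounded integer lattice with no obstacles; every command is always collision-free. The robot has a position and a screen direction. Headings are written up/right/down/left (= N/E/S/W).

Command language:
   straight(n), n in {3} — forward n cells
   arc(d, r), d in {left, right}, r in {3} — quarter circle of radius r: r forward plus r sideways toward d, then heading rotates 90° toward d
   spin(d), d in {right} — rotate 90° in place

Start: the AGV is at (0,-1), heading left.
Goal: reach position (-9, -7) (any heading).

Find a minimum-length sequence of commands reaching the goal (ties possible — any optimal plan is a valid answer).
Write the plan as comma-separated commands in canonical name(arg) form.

start: at (0,-1), heading left
step 1 (straight(3)): at (-3,-1), heading left
step 2 (arc(left, 3)): at (-6,-4), heading down
step 3 (arc(right, 3)): at (-9,-7), heading left
nothing shorter than 3 reaches the goal.

straight(3), arc(left, 3), arc(right, 3)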